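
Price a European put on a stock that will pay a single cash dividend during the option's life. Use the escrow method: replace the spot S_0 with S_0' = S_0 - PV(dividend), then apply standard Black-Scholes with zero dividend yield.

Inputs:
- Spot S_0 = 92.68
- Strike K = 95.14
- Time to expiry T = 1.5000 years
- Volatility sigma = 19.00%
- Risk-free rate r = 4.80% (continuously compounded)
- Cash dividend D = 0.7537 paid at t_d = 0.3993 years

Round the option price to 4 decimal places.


Answer: Price = 6.7626

Derivation:
PV(D) = D * exp(-r * t_d) = 0.7537 * 0.98101611 = 0.73939184
S_0' = S_0 - PV(D) = 92.6800 - 0.73939184 = 91.94060816
d1 = (ln(S_0'/K) + (r + sigma^2/2)*T) / (sigma*sqrt(T)) = 0.27876188
d2 = d1 - sigma*sqrt(T) = 0.04606035
exp(-rT) = 0.93053090
N(-d1) = 0.39021379; N(-d2) = 0.48163107
P = K * exp(-rT) * N(-d2) - S_0' * N(-d1) = 95.1400 * 0.93053090 * 0.48163107 - 91.94060816 * 0.39021379 = 6.7626


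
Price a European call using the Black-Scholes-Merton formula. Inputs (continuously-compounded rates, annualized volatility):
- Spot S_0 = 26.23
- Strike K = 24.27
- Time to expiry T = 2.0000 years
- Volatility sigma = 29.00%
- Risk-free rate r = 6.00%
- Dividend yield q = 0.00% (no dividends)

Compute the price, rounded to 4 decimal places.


d1 = (ln(S/K) + (r - q + 0.5*sigma^2) * T) / (sigma * sqrt(T)) = 0.68702196
d2 = d1 - sigma * sqrt(T) = 0.27690003
exp(-rT) = 0.88692044; exp(-qT) = 1.00000000
C = S_0 * exp(-qT) * N(d1) - K * exp(-rT) * N(d2)
N(d1) = 0.75396555; N(d2) = 0.60907156
C = 26.2300 * 1.00000000 * 0.75396555 - 24.2700 * 0.88692044 * 0.60907156 = 6.6659

Answer: Price = 6.6659


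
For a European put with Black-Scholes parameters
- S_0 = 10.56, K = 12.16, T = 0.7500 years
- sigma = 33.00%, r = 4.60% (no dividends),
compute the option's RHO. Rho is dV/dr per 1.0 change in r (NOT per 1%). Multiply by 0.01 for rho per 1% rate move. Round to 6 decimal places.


d1 = -0.2300341865; d2 = -0.5158225698
phi(d1) = 0.3885255301; exp(-qT) = 1.0000000000; exp(-rT) = 0.9660883397
N(-d2) = 0.6970108312
Rho = -K*T*exp(-rT)*N(-d2) = -12.1600 * 0.7500 * 0.9660883397 * 0.6970108312 = -6.141171

Answer: Rho = -6.141171


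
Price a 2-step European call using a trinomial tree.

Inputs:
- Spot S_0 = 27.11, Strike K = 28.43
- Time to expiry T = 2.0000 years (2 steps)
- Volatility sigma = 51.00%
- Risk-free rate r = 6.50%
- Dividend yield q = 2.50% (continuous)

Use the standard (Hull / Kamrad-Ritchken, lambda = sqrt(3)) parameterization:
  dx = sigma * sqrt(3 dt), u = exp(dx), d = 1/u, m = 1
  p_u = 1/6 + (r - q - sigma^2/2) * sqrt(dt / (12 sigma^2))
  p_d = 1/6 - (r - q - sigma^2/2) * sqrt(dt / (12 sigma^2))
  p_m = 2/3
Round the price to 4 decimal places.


Answer: Price = V(0,0) = 6.5624

Derivation:
dt = T/N = 1.000000; dx = sigma*sqrt(3*dt) = 0.883346
u = exp(dx) = 2.418980; d = 1/u = 0.413397
p_u = 0.115696, p_m = 0.666667, p_d = 0.217638
Discount per step: exp(-r*dt) = 0.937067
Stock lattice S(k, j) with j the centered position index:
  k=0: S(0,+0) = 27.1100
  k=1: S(1,-1) = 11.2072; S(1,+0) = 27.1100; S(1,+1) = 65.5785
  k=2: S(2,-2) = 4.6330; S(2,-1) = 11.2072; S(2,+0) = 27.1100; S(2,+1) = 65.5785; S(2,+2) = 158.6332
Terminal payoffs V(N, j) = max(S_T - K, 0):
  V(2,-2) = 0.000000; V(2,-1) = 0.000000; V(2,+0) = 0.000000; V(2,+1) = 37.148544; V(2,+2) = 130.203179
Backward induction: V(k, j) = exp(-r*dt) * [p_u * V(k+1, j+1) + p_m * V(k+1, j) + p_d * V(k+1, j-1)]
  V(1,-1) = exp(-r*dt) * [p_u*0.000000 + p_m*0.000000 + p_d*0.000000] = 0.000000
  V(1,+0) = exp(-r*dt) * [p_u*37.148544 + p_m*0.000000 + p_d*0.000000] = 4.027447
  V(1,+1) = exp(-r*dt) * [p_u*130.203179 + p_m*37.148544 + p_d*0.000000] = 37.323063
  V(0,+0) = exp(-r*dt) * [p_u*37.323063 + p_m*4.027447 + p_d*0.000000] = 6.562361


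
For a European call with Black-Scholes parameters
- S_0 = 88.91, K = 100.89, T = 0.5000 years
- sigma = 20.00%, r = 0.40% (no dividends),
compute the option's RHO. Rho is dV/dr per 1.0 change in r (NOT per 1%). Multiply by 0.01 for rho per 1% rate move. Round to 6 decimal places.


Answer: Rho = 8.606631

Derivation:
d1 = -0.8089739438; d2 = -0.9503953000
phi(d1) = 0.2876076788; exp(-qT) = 1.0000000000; exp(-rT) = 0.9980019987
N(d2) = 0.1709557156
Rho = K*T*exp(-rT)*N(d2) = 100.8900 * 0.5000 * 0.9980019987 * 0.1709557156 = 8.606631


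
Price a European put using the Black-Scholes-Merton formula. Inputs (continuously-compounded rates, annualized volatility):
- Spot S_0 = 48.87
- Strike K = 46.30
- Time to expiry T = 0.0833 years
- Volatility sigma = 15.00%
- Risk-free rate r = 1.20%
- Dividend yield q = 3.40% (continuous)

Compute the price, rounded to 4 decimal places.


d1 = (ln(S/K) + (r - q + 0.5*sigma^2) * T) / (sigma * sqrt(T)) = 1.22714422
d2 = d1 - sigma * sqrt(T) = 1.18385162
exp(-rT) = 0.99900090; exp(-qT) = 0.99717181
P = K * exp(-rT) * N(-d2) - S_0 * exp(-qT) * N(-d1)
N(-d1) = 0.10988419; N(-d2) = 0.11823590
P = 46.3000 * 0.99900090 * 0.11823590 - 48.8700 * 0.99717181 * 0.10988419 = 0.1140

Answer: Price = 0.1140


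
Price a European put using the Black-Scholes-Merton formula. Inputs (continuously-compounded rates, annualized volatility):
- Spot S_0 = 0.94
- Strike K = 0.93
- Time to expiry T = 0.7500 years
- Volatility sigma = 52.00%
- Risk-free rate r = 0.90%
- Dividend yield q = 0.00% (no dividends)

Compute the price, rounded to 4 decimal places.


d1 = (ln(S/K) + (r - q + 0.5*sigma^2) * T) / (sigma * sqrt(T)) = 0.26390523
d2 = d1 - sigma * sqrt(T) = -0.18642798
exp(-rT) = 0.99327273; exp(-qT) = 1.00000000
P = K * exp(-rT) * N(-d2) - S_0 * exp(-qT) * N(-d1)
N(-d1) = 0.39592647; N(-d2) = 0.57394542
P = 0.9300 * 0.99327273 * 0.57394542 - 0.9400 * 1.00000000 * 0.39592647 = 0.1580

Answer: Price = 0.1580


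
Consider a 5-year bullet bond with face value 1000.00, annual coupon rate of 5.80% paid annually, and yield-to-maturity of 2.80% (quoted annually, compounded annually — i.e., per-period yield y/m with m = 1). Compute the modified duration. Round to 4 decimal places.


Answer: Modified duration = 4.3946

Derivation:
Coupon per period c = face * coupon_rate / m = 58.000000
Periods per year m = 1; per-period yield y/m = 0.028000
Number of cashflows N = 5
Cashflows (t years, CF_t, discount factor 1/(1+y/m)^(m*t), PV):
  t = 1.0000: CF_t = 58.000000, DF = 0.972763, PV = 56.420233
  t = 2.0000: CF_t = 58.000000, DF = 0.946267, PV = 54.883496
  t = 3.0000: CF_t = 58.000000, DF = 0.920493, PV = 53.388614
  t = 4.0000: CF_t = 58.000000, DF = 0.895422, PV = 51.934450
  t = 5.0000: CF_t = 1058.000000, DF = 0.871033, PV = 921.552527
Price P = sum_t PV_t = 1138.179320
First compute Macaulay numerator sum_t t * PV_t:
  t * PV_t at t = 1.0000: 56.420233
  t * PV_t at t = 2.0000: 109.766991
  t * PV_t at t = 3.0000: 160.165843
  t * PV_t at t = 4.0000: 207.737799
  t * PV_t at t = 5.0000: 4607.762636
Macaulay duration D = 5141.853503 / 1138.179320 = 4.517613
Modified duration = D / (1 + y/m) = 4.517613 / (1 + 0.028000) = 4.394565


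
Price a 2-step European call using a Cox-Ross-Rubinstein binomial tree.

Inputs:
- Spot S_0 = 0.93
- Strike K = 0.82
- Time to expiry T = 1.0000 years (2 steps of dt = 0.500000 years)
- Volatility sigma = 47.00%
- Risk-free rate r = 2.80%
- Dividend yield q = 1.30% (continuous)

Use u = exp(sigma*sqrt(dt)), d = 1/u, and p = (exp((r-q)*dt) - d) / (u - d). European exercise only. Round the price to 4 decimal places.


Answer: Price = V(0,0) = 0.2290

Derivation:
dt = T/N = 0.500000
u = exp(sigma*sqrt(dt)) = 1.394227; d = 1/u = 0.717243
p = (exp((r-q)*dt) - d) / (u - d) = 0.428792
Discount per step: exp(-r*dt) = 0.986098
Stock lattice S(k, i) with i counting down-moves:
  k=0: S(0,0) = 0.9300
  k=1: S(1,0) = 1.2966; S(1,1) = 0.6670
  k=2: S(2,0) = 1.8078; S(2,1) = 0.9300; S(2,2) = 0.4784
Terminal payoffs V(N, i) = max(S_T - K, 0):
  V(2,0) = 0.987798; V(2,1) = 0.110000; V(2,2) = 0.000000
Backward induction: V(k, i) = exp(-r*dt) * [p * V(k+1, i) + (1-p) * V(k+1, i+1)].
  V(1,0) = exp(-r*dt) * [p*0.987798 + (1-p)*0.110000] = 0.479630
  V(1,1) = exp(-r*dt) * [p*0.110000 + (1-p)*0.000000] = 0.046511
  V(0,0) = exp(-r*dt) * [p*0.479630 + (1-p)*0.046511] = 0.229001


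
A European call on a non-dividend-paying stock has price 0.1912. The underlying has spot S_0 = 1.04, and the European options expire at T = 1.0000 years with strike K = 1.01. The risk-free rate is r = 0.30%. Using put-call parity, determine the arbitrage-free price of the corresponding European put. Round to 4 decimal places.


Answer: Put price = 0.1582

Derivation:
Put-call parity: C - P = S_0 * exp(-qT) - K * exp(-rT).
S_0 * exp(-qT) = 1.0400 * 1.00000000 = 1.04000000
K * exp(-rT) = 1.0100 * 0.99700450 = 1.00697454
P = C - S*exp(-qT) + K*exp(-rT)
P = 0.1912 - 1.04000000 + 1.00697454 = 0.1582


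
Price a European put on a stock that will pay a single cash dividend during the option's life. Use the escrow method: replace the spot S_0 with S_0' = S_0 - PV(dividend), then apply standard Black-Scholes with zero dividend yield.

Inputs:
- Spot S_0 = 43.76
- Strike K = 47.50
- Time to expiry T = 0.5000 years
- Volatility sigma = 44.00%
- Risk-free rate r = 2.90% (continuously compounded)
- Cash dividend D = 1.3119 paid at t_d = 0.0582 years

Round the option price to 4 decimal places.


Answer: Price = 7.9691

Derivation:
PV(D) = D * exp(-r * t_d) = 1.3119 * 0.99831362 = 1.30968764
S_0' = S_0 - PV(D) = 43.7600 - 1.30968764 = 42.45031236
d1 = (ln(S_0'/K) + (r + sigma^2/2)*T) / (sigma*sqrt(T)) = -0.15908437
d2 = d1 - sigma*sqrt(T) = -0.47021135
exp(-rT) = 0.98560462
N(-d1) = 0.56319880; N(-d2) = 0.68089799
P = K * exp(-rT) * N(-d2) - S_0' * N(-d1) = 47.5000 * 0.98560462 * 0.68089799 - 42.45031236 * 0.56319880 = 7.9691


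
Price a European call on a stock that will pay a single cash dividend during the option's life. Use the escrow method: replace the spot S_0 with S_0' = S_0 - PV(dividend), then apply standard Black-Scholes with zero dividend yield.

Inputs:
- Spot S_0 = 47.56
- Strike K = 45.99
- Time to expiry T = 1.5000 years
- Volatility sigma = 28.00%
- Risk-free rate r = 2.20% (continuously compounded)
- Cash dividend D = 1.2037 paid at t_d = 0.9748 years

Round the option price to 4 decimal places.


Answer: Price = 7.1733

Derivation:
PV(D) = D * exp(-r * t_d) = 1.2037 * 0.97878272 = 1.17816076
S_0' = S_0 - PV(D) = 47.5600 - 1.17816076 = 46.38183924
d1 = (ln(S_0'/K) + (r + sigma^2/2)*T) / (sigma*sqrt(T)) = 0.29243410
d2 = d1 - sigma*sqrt(T) = -0.05049447
exp(-rT) = 0.96753856
N(d1) = 0.61502263; N(d2) = 0.47986418
C = S_0' * N(d1) - K * exp(-rT) * N(d2) = 46.38183924 * 0.61502263 - 45.9900 * 0.96753856 * 0.47986418 = 7.1733


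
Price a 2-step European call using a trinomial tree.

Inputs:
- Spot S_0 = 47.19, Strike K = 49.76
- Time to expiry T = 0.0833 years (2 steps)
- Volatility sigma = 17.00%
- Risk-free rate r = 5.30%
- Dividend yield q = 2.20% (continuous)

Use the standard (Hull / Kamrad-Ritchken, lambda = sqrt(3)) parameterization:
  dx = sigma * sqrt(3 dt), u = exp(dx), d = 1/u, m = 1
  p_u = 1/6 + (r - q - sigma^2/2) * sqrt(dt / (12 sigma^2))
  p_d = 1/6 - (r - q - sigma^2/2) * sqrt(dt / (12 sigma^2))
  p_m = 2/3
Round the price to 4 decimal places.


Answer: Price = V(0,0) = 0.1830

Derivation:
dt = T/N = 0.041650; dx = sigma*sqrt(3*dt) = 0.060092
u = exp(dx) = 1.061934; d = 1/u = 0.941678
p_u = 0.172402, p_m = 0.666667, p_d = 0.160931
Discount per step: exp(-r*dt) = 0.997795
Stock lattice S(k, j) with j the centered position index:
  k=0: S(0,+0) = 47.1900
  k=1: S(1,-1) = 44.4378; S(1,+0) = 47.1900; S(1,+1) = 50.1127
  k=2: S(2,-2) = 41.8461; S(2,-1) = 44.4378; S(2,+0) = 47.1900; S(2,+1) = 50.1127; S(2,+2) = 53.2164
Terminal payoffs V(N, j) = max(S_T - K, 0):
  V(2,-2) = 0.000000; V(2,-1) = 0.000000; V(2,+0) = 0.000000; V(2,+1) = 0.352680; V(2,+2) = 3.456373
Backward induction: V(k, j) = exp(-r*dt) * [p_u * V(k+1, j+1) + p_m * V(k+1, j) + p_d * V(k+1, j-1)]
  V(1,-1) = exp(-r*dt) * [p_u*0.000000 + p_m*0.000000 + p_d*0.000000] = 0.000000
  V(1,+0) = exp(-r*dt) * [p_u*0.352680 + p_m*0.000000 + p_d*0.000000] = 0.060669
  V(1,+1) = exp(-r*dt) * [p_u*3.456373 + p_m*0.352680 + p_d*0.000000] = 0.829173
  V(0,+0) = exp(-r*dt) * [p_u*0.829173 + p_m*0.060669 + p_d*0.000000] = 0.182993


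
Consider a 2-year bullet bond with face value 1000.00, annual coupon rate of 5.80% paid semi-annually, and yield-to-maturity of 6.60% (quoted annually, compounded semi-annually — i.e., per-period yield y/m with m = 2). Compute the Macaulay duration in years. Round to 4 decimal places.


Answer: Macaulay duration = 1.9163 years

Derivation:
Coupon per period c = face * coupon_rate / m = 29.000000
Periods per year m = 2; per-period yield y/m = 0.033000
Number of cashflows N = 4
Cashflows (t years, CF_t, discount factor 1/(1+y/m)^(m*t), PV):
  t = 0.5000: CF_t = 29.000000, DF = 0.968054, PV = 28.073572
  t = 1.0000: CF_t = 29.000000, DF = 0.937129, PV = 27.176740
  t = 1.5000: CF_t = 29.000000, DF = 0.907192, PV = 26.308557
  t = 2.0000: CF_t = 1029.000000, DF = 0.878211, PV = 903.678789
Price P = sum_t PV_t = 985.237658
Macaulay numerator sum_t t * PV_t:
  t * PV_t at t = 0.5000: 14.036786
  t * PV_t at t = 1.0000: 27.176740
  t * PV_t at t = 1.5000: 39.462836
  t * PV_t at t = 2.0000: 1807.357578
Macaulay duration D = (sum_t t * PV_t) / P = 1888.033940 / 985.237658 = 1.916323


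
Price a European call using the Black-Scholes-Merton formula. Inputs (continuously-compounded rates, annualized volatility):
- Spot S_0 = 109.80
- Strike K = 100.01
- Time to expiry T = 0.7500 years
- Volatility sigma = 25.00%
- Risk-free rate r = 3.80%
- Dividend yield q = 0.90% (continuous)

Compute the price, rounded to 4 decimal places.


Answer: Price = 16.0430

Derivation:
d1 = (ln(S/K) + (r - q + 0.5*sigma^2) * T) / (sigma * sqrt(T)) = 0.64006366
d2 = d1 - sigma * sqrt(T) = 0.42355731
exp(-rT) = 0.97190229; exp(-qT) = 0.99327273
C = S_0 * exp(-qT) * N(d1) - K * exp(-rT) * N(d2)
N(d1) = 0.73893439; N(d2) = 0.66405565
C = 109.8000 * 0.99327273 * 0.73893439 - 100.0100 * 0.97190229 * 0.66405565 = 16.0430


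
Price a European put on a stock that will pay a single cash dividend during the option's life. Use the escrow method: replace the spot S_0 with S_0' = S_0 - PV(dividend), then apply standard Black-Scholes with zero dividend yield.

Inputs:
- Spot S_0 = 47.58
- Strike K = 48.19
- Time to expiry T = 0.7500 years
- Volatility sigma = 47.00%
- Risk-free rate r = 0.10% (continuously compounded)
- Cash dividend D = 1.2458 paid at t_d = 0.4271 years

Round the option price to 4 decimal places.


PV(D) = D * exp(-r * t_d) = 1.2458 * 0.99957299 = 1.24526803
S_0' = S_0 - PV(D) = 47.5800 - 1.24526803 = 46.33473197
d1 = (ln(S_0'/K) + (r + sigma^2/2)*T) / (sigma*sqrt(T)) = 0.10890497
d2 = d1 - sigma*sqrt(T) = -0.29812697
exp(-rT) = 0.99925028
N(-d1) = 0.45663893; N(-d2) = 0.61719687
P = K * exp(-rT) * N(-d2) - S_0' * N(-d1) = 48.1900 * 0.99925028 * 0.61719687 - 46.33473197 * 0.45663893 = 8.5622

Answer: Price = 8.5622


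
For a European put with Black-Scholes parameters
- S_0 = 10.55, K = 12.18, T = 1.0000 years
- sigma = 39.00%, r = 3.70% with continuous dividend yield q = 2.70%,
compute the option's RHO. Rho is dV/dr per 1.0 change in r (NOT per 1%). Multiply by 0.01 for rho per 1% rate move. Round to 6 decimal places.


d1 = -0.1477420573; d2 = -0.5377420573
phi(d1) = 0.3946119544; exp(-qT) = 0.9733612415; exp(-rT) = 0.9636761353
N(-d2) = 0.7046224303
Rho = -K*T*exp(-rT)*N(-d2) = -12.1800 * 1.0000 * 0.9636761353 * 0.7046224303 = -8.270559

Answer: Rho = -8.270559


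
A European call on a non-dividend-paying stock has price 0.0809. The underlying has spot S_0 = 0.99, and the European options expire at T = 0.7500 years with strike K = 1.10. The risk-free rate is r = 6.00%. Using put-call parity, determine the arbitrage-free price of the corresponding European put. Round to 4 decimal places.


Put-call parity: C - P = S_0 * exp(-qT) - K * exp(-rT).
S_0 * exp(-qT) = 0.9900 * 1.00000000 = 0.99000000
K * exp(-rT) = 1.1000 * 0.95599748 = 1.05159723
P = C - S*exp(-qT) + K*exp(-rT)
P = 0.0809 - 0.99000000 + 1.05159723 = 0.1425

Answer: Put price = 0.1425


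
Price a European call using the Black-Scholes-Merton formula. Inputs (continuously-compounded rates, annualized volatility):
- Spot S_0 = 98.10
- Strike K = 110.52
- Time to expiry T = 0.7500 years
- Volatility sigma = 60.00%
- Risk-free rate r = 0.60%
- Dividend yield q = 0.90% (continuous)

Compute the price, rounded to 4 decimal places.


d1 = (ln(S/K) + (r - q + 0.5*sigma^2) * T) / (sigma * sqrt(T)) = 0.02605941
d2 = d1 - sigma * sqrt(T) = -0.49355583
exp(-rT) = 0.99551011; exp(-qT) = 0.99327273
C = S_0 * exp(-qT) * N(d1) - K * exp(-rT) * N(d2)
N(d1) = 0.51039502; N(d2) = 0.31080995
C = 98.1000 * 0.99327273 * 0.51039502 - 110.5200 * 0.99551011 * 0.31080995 = 15.5364

Answer: Price = 15.5364


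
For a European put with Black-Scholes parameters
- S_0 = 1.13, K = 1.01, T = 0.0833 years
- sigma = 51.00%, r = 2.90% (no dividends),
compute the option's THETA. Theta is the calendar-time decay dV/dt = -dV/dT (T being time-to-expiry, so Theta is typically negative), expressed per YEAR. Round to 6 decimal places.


Answer: Theta = -0.269873

Derivation:
d1 = 0.8527210640; d2 = 0.7055261931
phi(d1) = 0.2773416499; exp(-qT) = 1.0000000000; exp(-rT) = 0.9975872155
Theta = -S*exp(-qT)*phi(d1)*sigma/(2*sqrt(T)) + r*K*exp(-rT)*N(-d2) - q*S*exp(-qT)*N(-d1)
N(-d1) = 0.1969070035; N(-d2) = 0.2402414187; sqrt(T) = 0.2886173938
Term 1 = -1.1300 * 1.0000000000 * 0.2773416499 * 0.5100 / (2 * 0.2886173938) = -0.2768925163
Term 2 = 0.0290 * 1.0100 * 0.9975872155 * 0.2402414187 = 0.0070196932
Term 3 = 0 (no dividend yield, q = 0)
Theta = -0.2768925163 + (0.0070196932) + (0.0000000000) = -0.269873


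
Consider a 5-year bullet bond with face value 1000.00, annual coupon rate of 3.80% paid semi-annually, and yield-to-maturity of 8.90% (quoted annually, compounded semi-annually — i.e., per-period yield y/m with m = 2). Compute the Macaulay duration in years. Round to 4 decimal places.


Answer: Macaulay duration = 4.5411 years

Derivation:
Coupon per period c = face * coupon_rate / m = 19.000000
Periods per year m = 2; per-period yield y/m = 0.044500
Number of cashflows N = 10
Cashflows (t years, CF_t, discount factor 1/(1+y/m)^(m*t), PV):
  t = 0.5000: CF_t = 19.000000, DF = 0.957396, PV = 18.190522
  t = 1.0000: CF_t = 19.000000, DF = 0.916607, PV = 17.415531
  t = 1.5000: CF_t = 19.000000, DF = 0.877556, PV = 16.673557
  t = 2.0000: CF_t = 19.000000, DF = 0.840168, PV = 15.963195
  t = 2.5000: CF_t = 19.000000, DF = 0.804374, PV = 15.283097
  t = 3.0000: CF_t = 19.000000, DF = 0.770104, PV = 14.631974
  t = 3.5000: CF_t = 19.000000, DF = 0.737294, PV = 14.008592
  t = 4.0000: CF_t = 19.000000, DF = 0.705883, PV = 13.411768
  t = 4.5000: CF_t = 19.000000, DF = 0.675809, PV = 12.840372
  t = 5.0000: CF_t = 1019.000000, DF = 0.647017, PV = 659.310118
Price P = sum_t PV_t = 797.728728
Macaulay numerator sum_t t * PV_t:
  t * PV_t at t = 0.5000: 9.095261
  t * PV_t at t = 1.0000: 17.415531
  t * PV_t at t = 1.5000: 25.010336
  t * PV_t at t = 2.0000: 31.926390
  t * PV_t at t = 2.5000: 38.207743
  t * PV_t at t = 3.0000: 43.895923
  t * PV_t at t = 3.5000: 49.030072
  t * PV_t at t = 4.0000: 53.647074
  t * PV_t at t = 4.5000: 57.781673
  t * PV_t at t = 5.0000: 3296.550592
Macaulay duration D = (sum_t t * PV_t) / P = 3622.560596 / 797.728728 = 4.541093


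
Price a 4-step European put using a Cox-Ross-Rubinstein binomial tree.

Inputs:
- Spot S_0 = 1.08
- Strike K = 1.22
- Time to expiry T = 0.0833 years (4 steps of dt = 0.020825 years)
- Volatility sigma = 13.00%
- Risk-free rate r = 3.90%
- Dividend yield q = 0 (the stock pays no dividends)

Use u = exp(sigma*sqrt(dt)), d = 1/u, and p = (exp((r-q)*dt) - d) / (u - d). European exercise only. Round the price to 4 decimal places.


dt = T/N = 0.020825
u = exp(sigma*sqrt(dt)) = 1.018937; d = 1/u = 0.981415
p = (exp((r-q)*dt) - d) / (u - d) = 0.516964
Discount per step: exp(-r*dt) = 0.999188
Stock lattice S(k, i) with i counting down-moves:
  k=0: S(0,0) = 1.0800
  k=1: S(1,0) = 1.1005; S(1,1) = 1.0599
  k=2: S(2,0) = 1.1213; S(2,1) = 1.0800; S(2,2) = 1.0402
  k=3: S(3,0) = 1.1425; S(3,1) = 1.1005; S(3,2) = 1.0599; S(3,3) = 1.0209
  k=4: S(4,0) = 1.1642; S(4,1) = 1.1213; S(4,2) = 1.0800; S(4,3) = 1.0402; S(4,4) = 1.0019
Terminal payoffs V(N, i) = max(K - S_T, 0):
  V(4,0) = 0.055838; V(4,1) = 0.098708; V(4,2) = 0.140000; V(4,3) = 0.179771; V(4,4) = 0.218078
Backward induction: V(k, i) = exp(-r*dt) * [p * V(k+1, i) + (1-p) * V(k+1, i+1)].
  V(3,0) = exp(-r*dt) * [p*0.055838 + (1-p)*0.098708] = 0.076484
  V(3,1) = exp(-r*dt) * [p*0.098708 + (1-p)*0.140000] = 0.118557
  V(3,2) = exp(-r*dt) * [p*0.140000 + (1-p)*0.179771] = 0.159082
  V(3,3) = exp(-r*dt) * [p*0.179771 + (1-p)*0.218078] = 0.198114
  V(2,0) = exp(-r*dt) * [p*0.076484 + (1-p)*0.118557] = 0.096728
  V(2,1) = exp(-r*dt) * [p*0.118557 + (1-p)*0.159082] = 0.138020
  V(2,2) = exp(-r*dt) * [p*0.159082 + (1-p)*0.198114] = 0.177791
  V(1,0) = exp(-r*dt) * [p*0.096728 + (1-p)*0.138020] = 0.116579
  V(1,1) = exp(-r*dt) * [p*0.138020 + (1-p)*0.177791] = 0.157103
  V(0,0) = exp(-r*dt) * [p*0.116579 + (1-p)*0.157103] = 0.136043

Answer: Price = V(0,0) = 0.1360


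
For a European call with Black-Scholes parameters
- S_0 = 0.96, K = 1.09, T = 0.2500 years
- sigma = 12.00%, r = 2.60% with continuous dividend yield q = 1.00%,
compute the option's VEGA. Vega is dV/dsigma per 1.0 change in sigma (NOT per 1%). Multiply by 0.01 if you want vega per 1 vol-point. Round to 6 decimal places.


d1 = -2.0199948460; d2 = -2.0799948460
phi(d1) = 0.0518641166; exp(-qT) = 0.9975031224; exp(-rT) = 0.9935210793
Vega = S * exp(-qT) * phi(d1) * sqrt(T) = 0.9600 * 0.9975031224 * 0.0518641166 * 0.5000000000 = 0.024833

Answer: Vega = 0.024833


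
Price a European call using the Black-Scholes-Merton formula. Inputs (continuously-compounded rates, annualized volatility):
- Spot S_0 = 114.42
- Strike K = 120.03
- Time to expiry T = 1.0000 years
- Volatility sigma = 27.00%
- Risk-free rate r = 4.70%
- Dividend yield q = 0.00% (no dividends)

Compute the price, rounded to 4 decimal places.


d1 = (ln(S/K) + (r - q + 0.5*sigma^2) * T) / (sigma * sqrt(T)) = 0.13179325
d2 = d1 - sigma * sqrt(T) = -0.13820675
exp(-rT) = 0.95408740; exp(-qT) = 1.00000000
C = S_0 * exp(-qT) * N(d1) - K * exp(-rT) * N(d2)
N(d1) = 0.55242609; N(d2) = 0.44503851
C = 114.4200 * 1.00000000 * 0.55242609 - 120.0300 * 0.95408740 * 0.44503851 = 12.2432

Answer: Price = 12.2432


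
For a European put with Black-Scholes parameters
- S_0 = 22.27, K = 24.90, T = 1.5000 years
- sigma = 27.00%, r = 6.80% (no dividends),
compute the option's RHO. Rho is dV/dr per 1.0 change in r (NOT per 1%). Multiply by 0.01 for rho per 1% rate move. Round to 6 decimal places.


d1 = 0.1362269441; d2 = -0.1944541712
phi(d1) = 0.3952576598; exp(-qT) = 1.0000000000; exp(-rT) = 0.9030295517
N(-d2) = 0.5770898616
Rho = -K*T*exp(-rT)*N(-d2) = -24.9000 * 1.5000 * 0.9030295517 * 0.5770898616 = -19.464176

Answer: Rho = -19.464176


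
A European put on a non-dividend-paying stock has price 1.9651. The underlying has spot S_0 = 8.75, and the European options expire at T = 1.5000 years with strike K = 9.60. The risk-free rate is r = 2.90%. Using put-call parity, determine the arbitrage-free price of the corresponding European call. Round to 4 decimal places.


Answer: Call price = 1.5237

Derivation:
Put-call parity: C - P = S_0 * exp(-qT) - K * exp(-rT).
S_0 * exp(-qT) = 8.7500 * 1.00000000 = 8.75000000
K * exp(-rT) = 9.6000 * 0.95743255 = 9.19135252
C = P + S*exp(-qT) - K*exp(-rT)
C = 1.9651 + 8.75000000 - 9.19135252 = 1.5237


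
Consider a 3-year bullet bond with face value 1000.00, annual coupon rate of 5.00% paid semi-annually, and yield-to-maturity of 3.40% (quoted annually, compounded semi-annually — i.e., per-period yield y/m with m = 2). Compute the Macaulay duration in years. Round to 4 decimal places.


Answer: Macaulay duration = 2.8275 years

Derivation:
Coupon per period c = face * coupon_rate / m = 25.000000
Periods per year m = 2; per-period yield y/m = 0.017000
Number of cashflows N = 6
Cashflows (t years, CF_t, discount factor 1/(1+y/m)^(m*t), PV):
  t = 0.5000: CF_t = 25.000000, DF = 0.983284, PV = 24.582104
  t = 1.0000: CF_t = 25.000000, DF = 0.966848, PV = 24.171194
  t = 1.5000: CF_t = 25.000000, DF = 0.950686, PV = 23.767152
  t = 2.0000: CF_t = 25.000000, DF = 0.934795, PV = 23.369865
  t = 2.5000: CF_t = 25.000000, DF = 0.919169, PV = 22.979218
  t = 3.0000: CF_t = 1025.000000, DF = 0.903804, PV = 926.399150
Price P = sum_t PV_t = 1045.268683
Macaulay numerator sum_t t * PV_t:
  t * PV_t at t = 0.5000: 12.291052
  t * PV_t at t = 1.0000: 24.171194
  t * PV_t at t = 1.5000: 35.650729
  t * PV_t at t = 2.0000: 46.739729
  t * PV_t at t = 2.5000: 57.448045
  t * PV_t at t = 3.0000: 2779.197450
Macaulay duration D = (sum_t t * PV_t) / P = 2955.498198 / 1045.268683 = 2.827501


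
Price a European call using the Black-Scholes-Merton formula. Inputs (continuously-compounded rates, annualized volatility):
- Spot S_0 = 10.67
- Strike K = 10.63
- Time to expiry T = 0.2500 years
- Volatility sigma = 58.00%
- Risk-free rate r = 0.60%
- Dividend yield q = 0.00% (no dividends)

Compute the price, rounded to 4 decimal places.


Answer: Price = 1.2551

Derivation:
d1 = (ln(S/K) + (r - q + 0.5*sigma^2) * T) / (sigma * sqrt(T)) = 0.16312370
d2 = d1 - sigma * sqrt(T) = -0.12687630
exp(-rT) = 0.99850112; exp(-qT) = 1.00000000
C = S_0 * exp(-qT) * N(d1) - K * exp(-rT) * N(d2)
N(d1) = 0.56478948; N(d2) = 0.44951915
C = 10.6700 * 1.00000000 * 0.56478948 - 10.6300 * 0.99850112 * 0.44951915 = 1.2551


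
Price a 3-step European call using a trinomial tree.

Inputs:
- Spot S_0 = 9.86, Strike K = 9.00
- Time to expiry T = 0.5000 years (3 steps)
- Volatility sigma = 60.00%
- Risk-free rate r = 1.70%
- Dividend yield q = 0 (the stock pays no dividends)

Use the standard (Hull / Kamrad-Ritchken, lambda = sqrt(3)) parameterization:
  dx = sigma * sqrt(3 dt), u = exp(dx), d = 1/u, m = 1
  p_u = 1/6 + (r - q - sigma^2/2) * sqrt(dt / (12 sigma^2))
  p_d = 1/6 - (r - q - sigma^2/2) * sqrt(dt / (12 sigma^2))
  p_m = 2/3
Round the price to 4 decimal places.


dt = T/N = 0.166667; dx = sigma*sqrt(3*dt) = 0.424264
u = exp(dx) = 1.528465; d = 1/u = 0.654251
p_u = 0.134650, p_m = 0.666667, p_d = 0.198683
Discount per step: exp(-r*dt) = 0.997171
Stock lattice S(k, j) with j the centered position index:
  k=0: S(0,+0) = 9.8600
  k=1: S(1,-1) = 6.4509; S(1,+0) = 9.8600; S(1,+1) = 15.0707
  k=2: S(2,-2) = 4.2205; S(2,-1) = 6.4509; S(2,+0) = 9.8600; S(2,+1) = 15.0707; S(2,+2) = 23.0350
  k=3: S(3,-3) = 2.7613; S(3,-2) = 4.2205; S(3,-1) = 6.4509; S(3,+0) = 9.8600; S(3,+1) = 15.0707; S(3,+2) = 23.0350; S(3,+3) = 35.2082
Terminal payoffs V(N, j) = max(S_T - K, 0):
  V(3,-3) = 0.000000; V(3,-2) = 0.000000; V(3,-1) = 0.000000; V(3,+0) = 0.860000; V(3,+1) = 6.070666; V(3,+2) = 14.034989; V(3,+3) = 26.208178
Backward induction: V(k, j) = exp(-r*dt) * [p_u * V(k+1, j+1) + p_m * V(k+1, j) + p_d * V(k+1, j-1)]
  V(2,-2) = exp(-r*dt) * [p_u*0.000000 + p_m*0.000000 + p_d*0.000000] = 0.000000
  V(2,-1) = exp(-r*dt) * [p_u*0.860000 + p_m*0.000000 + p_d*0.000000] = 0.115472
  V(2,+0) = exp(-r*dt) * [p_u*6.070666 + p_m*0.860000 + p_d*0.000000] = 1.386816
  V(2,+1) = exp(-r*dt) * [p_u*14.034989 + p_m*6.070666 + p_d*0.860000] = 6.090515
  V(2,+2) = exp(-r*dt) * [p_u*26.208178 + p_m*14.034989 + p_d*6.070666] = 14.051869
  V(1,-1) = exp(-r*dt) * [p_u*1.386816 + p_m*0.115472 + p_d*0.000000] = 0.262970
  V(1,+0) = exp(-r*dt) * [p_u*6.090515 + p_m*1.386816 + p_d*0.115472] = 1.762576
  V(1,+1) = exp(-r*dt) * [p_u*14.051869 + p_m*6.090515 + p_d*1.386816] = 6.210349
  V(0,+0) = exp(-r*dt) * [p_u*6.210349 + p_m*1.762576 + p_d*0.262970] = 2.057686

Answer: Price = V(0,0) = 2.0577


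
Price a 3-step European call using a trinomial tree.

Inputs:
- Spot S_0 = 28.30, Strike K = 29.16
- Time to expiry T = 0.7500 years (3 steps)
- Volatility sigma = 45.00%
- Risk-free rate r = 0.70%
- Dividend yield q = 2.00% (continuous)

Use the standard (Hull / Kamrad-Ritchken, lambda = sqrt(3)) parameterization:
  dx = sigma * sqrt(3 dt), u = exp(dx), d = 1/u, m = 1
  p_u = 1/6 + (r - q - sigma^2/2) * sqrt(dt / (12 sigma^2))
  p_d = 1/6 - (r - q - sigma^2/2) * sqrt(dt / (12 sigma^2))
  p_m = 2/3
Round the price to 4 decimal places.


dt = T/N = 0.250000; dx = sigma*sqrt(3*dt) = 0.389711
u = exp(dx) = 1.476555; d = 1/u = 0.677252
p_u = 0.130021, p_m = 0.666667, p_d = 0.203312
Discount per step: exp(-r*dt) = 0.998252
Stock lattice S(k, j) with j the centered position index:
  k=0: S(0,+0) = 28.3000
  k=1: S(1,-1) = 19.1662; S(1,+0) = 28.3000; S(1,+1) = 41.7865
  k=2: S(2,-2) = 12.9804; S(2,-1) = 19.1662; S(2,+0) = 28.3000; S(2,+1) = 41.7865; S(2,+2) = 61.7000
  k=3: S(3,-3) = 8.7910; S(3,-2) = 12.9804; S(3,-1) = 19.1662; S(3,+0) = 28.3000; S(3,+1) = 41.7865; S(3,+2) = 61.7000; S(3,+3) = 91.1035
Terminal payoffs V(N, j) = max(S_T - K, 0):
  V(3,-3) = 0.000000; V(3,-2) = 0.000000; V(3,-1) = 0.000000; V(3,+0) = 0.000000; V(3,+1) = 12.626496; V(3,+2) = 32.540045; V(3,+3) = 61.943489
Backward induction: V(k, j) = exp(-r*dt) * [p_u * V(k+1, j+1) + p_m * V(k+1, j) + p_d * V(k+1, j-1)]
  V(2,-2) = exp(-r*dt) * [p_u*0.000000 + p_m*0.000000 + p_d*0.000000] = 0.000000
  V(2,-1) = exp(-r*dt) * [p_u*0.000000 + p_m*0.000000 + p_d*0.000000] = 0.000000
  V(2,+0) = exp(-r*dt) * [p_u*12.626496 + p_m*0.000000 + p_d*0.000000] = 1.638839
  V(2,+1) = exp(-r*dt) * [p_u*32.540045 + p_m*12.626496 + p_d*0.000000] = 12.626437
  V(2,+2) = exp(-r*dt) * [p_u*61.943489 + p_m*32.540045 + p_d*12.626496] = 32.257938
  V(1,-1) = exp(-r*dt) * [p_u*1.638839 + p_m*0.000000 + p_d*0.000000] = 0.212711
  V(1,+0) = exp(-r*dt) * [p_u*12.626437 + p_m*1.638839 + p_d*0.000000] = 2.729480
  V(1,+1) = exp(-r*dt) * [p_u*32.257938 + p_m*12.626437 + p_d*1.638839] = 12.922395
  V(0,+0) = exp(-r*dt) * [p_u*12.922395 + p_m*2.729480 + p_d*0.212711] = 3.536887

Answer: Price = V(0,0) = 3.5369


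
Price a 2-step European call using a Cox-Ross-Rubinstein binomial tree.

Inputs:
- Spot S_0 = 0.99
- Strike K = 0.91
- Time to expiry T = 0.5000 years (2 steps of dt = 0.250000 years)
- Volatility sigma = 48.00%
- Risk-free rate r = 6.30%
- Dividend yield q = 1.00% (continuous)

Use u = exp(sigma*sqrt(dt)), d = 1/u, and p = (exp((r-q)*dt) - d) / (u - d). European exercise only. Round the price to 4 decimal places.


Answer: Price = V(0,0) = 0.1849

Derivation:
dt = T/N = 0.250000
u = exp(sigma*sqrt(dt)) = 1.271249; d = 1/u = 0.786628
p = (exp((r-q)*dt) - d) / (u - d) = 0.467809
Discount per step: exp(-r*dt) = 0.984373
Stock lattice S(k, i) with i counting down-moves:
  k=0: S(0,0) = 0.9900
  k=1: S(1,0) = 1.2585; S(1,1) = 0.7788
  k=2: S(2,0) = 1.5999; S(2,1) = 0.9900; S(2,2) = 0.6126
Terminal payoffs V(N, i) = max(S_T - K, 0):
  V(2,0) = 0.689914; V(2,1) = 0.080000; V(2,2) = 0.000000
Backward induction: V(k, i) = exp(-r*dt) * [p * V(k+1, i) + (1-p) * V(k+1, i+1)].
  V(1,0) = exp(-r*dt) * [p*0.689914 + (1-p)*0.080000] = 0.359614
  V(1,1) = exp(-r*dt) * [p*0.080000 + (1-p)*0.000000] = 0.036840
  V(0,0) = exp(-r*dt) * [p*0.359614 + (1-p)*0.036840] = 0.184902


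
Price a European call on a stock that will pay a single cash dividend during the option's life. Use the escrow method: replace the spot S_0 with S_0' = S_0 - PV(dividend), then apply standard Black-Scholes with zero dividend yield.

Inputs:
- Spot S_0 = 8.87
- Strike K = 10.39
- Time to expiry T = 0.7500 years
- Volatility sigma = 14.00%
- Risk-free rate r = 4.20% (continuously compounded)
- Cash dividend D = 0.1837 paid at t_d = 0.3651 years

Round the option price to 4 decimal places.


Answer: Price = 0.0616

Derivation:
PV(D) = D * exp(-r * t_d) = 0.1837 * 0.98478277 = 0.18090459
S_0' = S_0 - PV(D) = 8.8700 - 0.18090459 = 8.68909541
d1 = (ln(S_0'/K) + (r + sigma^2/2)*T) / (sigma*sqrt(T)) = -1.15408168
d2 = d1 - sigma*sqrt(T) = -1.27532524
exp(-rT) = 0.96899096
N(d1) = 0.12423334; N(d2) = 0.10109707
C = S_0' * N(d1) - K * exp(-rT) * N(d2) = 8.68909541 * 0.12423334 - 10.3900 * 0.96899096 * 0.10109707 = 0.0616


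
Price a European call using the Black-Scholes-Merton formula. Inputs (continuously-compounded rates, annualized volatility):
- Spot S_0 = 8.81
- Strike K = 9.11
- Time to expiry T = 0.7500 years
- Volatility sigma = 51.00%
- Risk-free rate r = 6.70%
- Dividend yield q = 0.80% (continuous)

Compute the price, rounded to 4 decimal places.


d1 = (ln(S/K) + (r - q + 0.5*sigma^2) * T) / (sigma * sqrt(T)) = 0.24520910
d2 = d1 - sigma * sqrt(T) = -0.19646385
exp(-rT) = 0.95099165; exp(-qT) = 0.99401796
C = S_0 * exp(-qT) * N(d1) - K * exp(-rT) * N(d2)
N(d1) = 0.59685274; N(d2) = 0.42212356
C = 8.8100 * 0.99401796 * 0.59685274 - 9.1100 * 0.95099165 * 0.42212356 = 1.5697

Answer: Price = 1.5697


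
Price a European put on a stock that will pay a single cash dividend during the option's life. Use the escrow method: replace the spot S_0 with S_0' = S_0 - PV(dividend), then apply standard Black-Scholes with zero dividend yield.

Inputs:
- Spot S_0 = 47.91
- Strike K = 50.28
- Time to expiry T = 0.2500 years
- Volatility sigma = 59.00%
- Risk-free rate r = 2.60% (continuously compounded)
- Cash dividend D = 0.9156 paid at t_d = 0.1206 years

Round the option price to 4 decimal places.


Answer: Price = 7.2831

Derivation:
PV(D) = D * exp(-r * t_d) = 0.9156 * 0.99686931 = 0.91273354
S_0' = S_0 - PV(D) = 47.9100 - 0.91273354 = 46.99726646
d1 = (ln(S_0'/K) + (r + sigma^2/2)*T) / (sigma*sqrt(T)) = -0.05934049
d2 = d1 - sigma*sqrt(T) = -0.35434049
exp(-rT) = 0.99352108
N(-d1) = 0.52365954; N(-d2) = 0.63845814
P = K * exp(-rT) * N(-d2) - S_0' * N(-d1) = 50.2800 * 0.99352108 * 0.63845814 - 46.99726646 * 0.52365954 = 7.2831


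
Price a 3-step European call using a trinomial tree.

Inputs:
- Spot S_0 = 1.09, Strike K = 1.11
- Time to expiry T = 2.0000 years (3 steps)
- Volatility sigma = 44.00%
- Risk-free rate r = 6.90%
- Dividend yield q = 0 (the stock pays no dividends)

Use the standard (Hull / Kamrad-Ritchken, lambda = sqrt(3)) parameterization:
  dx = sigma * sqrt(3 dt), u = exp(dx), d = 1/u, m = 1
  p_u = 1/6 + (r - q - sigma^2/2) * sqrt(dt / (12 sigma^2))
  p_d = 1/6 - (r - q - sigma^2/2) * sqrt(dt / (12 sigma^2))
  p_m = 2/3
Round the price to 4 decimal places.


Answer: Price = V(0,0) = 0.2978

Derivation:
dt = T/N = 0.666667; dx = sigma*sqrt(3*dt) = 0.622254
u = exp(dx) = 1.863123; d = 1/u = 0.536733
p_u = 0.151775, p_m = 0.666667, p_d = 0.181559
Discount per step: exp(-r*dt) = 0.955042
Stock lattice S(k, j) with j the centered position index:
  k=0: S(0,+0) = 1.0900
  k=1: S(1,-1) = 0.5850; S(1,+0) = 1.0900; S(1,+1) = 2.0308
  k=2: S(2,-2) = 0.3140; S(2,-1) = 0.5850; S(2,+0) = 1.0900; S(2,+1) = 2.0308; S(2,+2) = 3.7836
  k=3: S(3,-3) = 0.1685; S(3,-2) = 0.3140; S(3,-1) = 0.5850; S(3,+0) = 1.0900; S(3,+1) = 2.0308; S(3,+2) = 3.7836; S(3,+3) = 7.0494
Terminal payoffs V(N, j) = max(S_T - K, 0):
  V(3,-3) = 0.000000; V(3,-2) = 0.000000; V(3,-1) = 0.000000; V(3,+0) = 0.000000; V(3,+1) = 0.920804; V(3,+2) = 2.673637; V(3,+3) = 5.939379
Backward induction: V(k, j) = exp(-r*dt) * [p_u * V(k+1, j+1) + p_m * V(k+1, j) + p_d * V(k+1, j-1)]
  V(2,-2) = exp(-r*dt) * [p_u*0.000000 + p_m*0.000000 + p_d*0.000000] = 0.000000
  V(2,-1) = exp(-r*dt) * [p_u*0.000000 + p_m*0.000000 + p_d*0.000000] = 0.000000
  V(2,+0) = exp(-r*dt) * [p_u*0.920804 + p_m*0.000000 + p_d*0.000000] = 0.133472
  V(2,+1) = exp(-r*dt) * [p_u*2.673637 + p_m*0.920804 + p_d*0.000000] = 0.973817
  V(2,+2) = exp(-r*dt) * [p_u*5.939379 + p_m*2.673637 + p_d*0.920804] = 2.722874
  V(1,-1) = exp(-r*dt) * [p_u*0.133472 + p_m*0.000000 + p_d*0.000000] = 0.019347
  V(1,+0) = exp(-r*dt) * [p_u*0.973817 + p_m*0.133472 + p_d*0.000000] = 0.226136
  V(1,+1) = exp(-r*dt) * [p_u*2.722874 + p_m*0.973817 + p_d*0.133472] = 1.037851
  V(0,+0) = exp(-r*dt) * [p_u*1.037851 + p_m*0.226136 + p_d*0.019347] = 0.297772


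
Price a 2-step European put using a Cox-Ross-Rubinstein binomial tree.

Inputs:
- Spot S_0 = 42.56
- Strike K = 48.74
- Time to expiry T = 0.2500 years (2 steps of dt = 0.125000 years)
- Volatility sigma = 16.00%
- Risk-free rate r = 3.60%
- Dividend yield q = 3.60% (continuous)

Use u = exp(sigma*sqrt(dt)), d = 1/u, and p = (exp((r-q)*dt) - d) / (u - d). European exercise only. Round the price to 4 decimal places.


dt = T/N = 0.125000
u = exp(sigma*sqrt(dt)) = 1.058199; d = 1/u = 0.945002
p = (exp((r-q)*dt) - d) / (u - d) = 0.485862
Discount per step: exp(-r*dt) = 0.995510
Stock lattice S(k, i) with i counting down-moves:
  k=0: S(0,0) = 42.5600
  k=1: S(1,0) = 45.0370; S(1,1) = 40.2193
  k=2: S(2,0) = 47.6581; S(2,1) = 42.5600; S(2,2) = 38.0073
Terminal payoffs V(N, i) = max(K - S_T, 0):
  V(2,0) = 1.081932; V(2,1) = 6.180000; V(2,2) = 10.732718
Backward induction: V(k, i) = exp(-r*dt) * [p * V(k+1, i) + (1-p) * V(k+1, i+1)].
  V(1,0) = exp(-r*dt) * [p*1.081932 + (1-p)*6.180000] = 3.686418
  V(1,1) = exp(-r*dt) * [p*6.180000 + (1-p)*10.732718] = 8.482470
  V(0,0) = exp(-r*dt) * [p*3.686418 + (1-p)*8.482470] = 6.124630

Answer: Price = V(0,0) = 6.1246


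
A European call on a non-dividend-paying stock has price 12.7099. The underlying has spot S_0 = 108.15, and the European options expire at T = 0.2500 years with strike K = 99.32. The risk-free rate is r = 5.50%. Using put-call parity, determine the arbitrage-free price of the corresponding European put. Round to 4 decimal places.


Put-call parity: C - P = S_0 * exp(-qT) - K * exp(-rT).
S_0 * exp(-qT) = 108.1500 * 1.00000000 = 108.15000000
K * exp(-rT) = 99.3200 * 0.98634410 = 97.96369596
P = C - S*exp(-qT) + K*exp(-rT)
P = 12.7099 - 108.15000000 + 97.96369596 = 2.5236

Answer: Put price = 2.5236


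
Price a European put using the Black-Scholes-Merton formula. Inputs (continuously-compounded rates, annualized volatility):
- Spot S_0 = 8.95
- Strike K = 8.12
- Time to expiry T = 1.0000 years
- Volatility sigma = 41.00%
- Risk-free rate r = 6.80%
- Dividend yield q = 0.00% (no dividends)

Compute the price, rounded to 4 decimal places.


Answer: Price = 0.7670

Derivation:
d1 = (ln(S/K) + (r - q + 0.5*sigma^2) * T) / (sigma * sqrt(T)) = 0.60822775
d2 = d1 - sigma * sqrt(T) = 0.19822775
exp(-rT) = 0.93426047; exp(-qT) = 1.00000000
P = K * exp(-rT) * N(-d2) - S_0 * exp(-qT) * N(-d1)
N(-d1) = 0.27151822; N(-d2) = 0.42143344
P = 8.1200 * 0.93426047 * 0.42143344 - 8.9500 * 1.00000000 * 0.27151822 = 0.7670


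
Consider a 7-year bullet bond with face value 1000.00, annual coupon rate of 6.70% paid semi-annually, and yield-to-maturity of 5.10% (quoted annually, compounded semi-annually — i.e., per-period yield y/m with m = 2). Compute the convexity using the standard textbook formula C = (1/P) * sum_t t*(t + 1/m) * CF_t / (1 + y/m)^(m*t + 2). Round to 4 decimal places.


Answer: Convexity = 38.3394

Derivation:
Coupon per period c = face * coupon_rate / m = 33.500000
Periods per year m = 2; per-period yield y/m = 0.025500
Number of cashflows N = 14
Cashflows (t years, CF_t, discount factor 1/(1+y/m)^(m*t), PV):
  t = 0.5000: CF_t = 33.500000, DF = 0.975134, PV = 32.666992
  t = 1.0000: CF_t = 33.500000, DF = 0.950886, PV = 31.854697
  t = 1.5000: CF_t = 33.500000, DF = 0.927242, PV = 31.062601
  t = 2.0000: CF_t = 33.500000, DF = 0.904185, PV = 30.290201
  t = 2.5000: CF_t = 33.500000, DF = 0.881702, PV = 29.537007
  t = 3.0000: CF_t = 33.500000, DF = 0.859777, PV = 28.802542
  t = 3.5000: CF_t = 33.500000, DF = 0.838398, PV = 28.086340
  t = 4.0000: CF_t = 33.500000, DF = 0.817551, PV = 27.387948
  t = 4.5000: CF_t = 33.500000, DF = 0.797222, PV = 26.706921
  t = 5.0000: CF_t = 33.500000, DF = 0.777398, PV = 26.042829
  t = 5.5000: CF_t = 33.500000, DF = 0.758067, PV = 25.395250
  t = 6.0000: CF_t = 33.500000, DF = 0.739217, PV = 24.763774
  t = 6.5000: CF_t = 33.500000, DF = 0.720836, PV = 24.148000
  t = 7.0000: CF_t = 1033.500000, DF = 0.702912, PV = 726.459111
Price P = sum_t PV_t = 1093.204212
Convexity numerator sum_t t*(t + 1/m) * CF_t / (1+y/m)^(m*t + 2):
  t = 0.5000: term = 15.531300
  t = 1.0000: term = 45.435301
  t = 1.5000: term = 88.611021
  t = 2.0000: term = 144.012710
  t = 2.5000: term = 210.647553
  t = 3.0000: term = 287.573451
  t = 3.5000: term = 373.896897
  t = 4.0000: term = 468.770923
  t = 4.5000: term = 571.393129
  t = 5.0000: term = 681.003783
  t = 5.5000: term = 796.883998
  t = 6.0000: term = 918.353971
  t = 6.5000: term = 1044.771298
  t = 7.0000: term = 36265.957570
Convexity = (1/P) * sum = 41912.842902 / 1093.204212 = 38.339445
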